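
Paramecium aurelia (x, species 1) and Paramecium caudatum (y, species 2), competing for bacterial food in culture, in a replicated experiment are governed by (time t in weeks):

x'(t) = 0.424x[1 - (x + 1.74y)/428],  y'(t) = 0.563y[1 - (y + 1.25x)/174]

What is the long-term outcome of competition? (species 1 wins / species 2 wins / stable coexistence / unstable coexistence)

Compare the nullcline intercepts: K1/α12 = 428/1.74 = 246 > K2 = 174; K2/α21 = 174/1.25 = 139 < K1 = 428.
Since the inequalities point opposite ways, species 1 can invade but species 2 cannot.

species 1 excludes species 2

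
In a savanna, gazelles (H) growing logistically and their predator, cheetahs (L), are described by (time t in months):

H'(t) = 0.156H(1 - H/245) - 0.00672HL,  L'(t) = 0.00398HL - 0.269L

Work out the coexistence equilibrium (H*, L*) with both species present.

H* ≈ 67.6, L* ≈ 16.8

From dL/dt = 0 with L > 0: 0.00398H* = 0.269, so H* = 67.6.
Substitute into dH/dt = 0: 0.156(1 - 67.6/245) = 0.00672L*.
The bracket is 0.724, giving L* = 0.113/0.00672 = 16.8.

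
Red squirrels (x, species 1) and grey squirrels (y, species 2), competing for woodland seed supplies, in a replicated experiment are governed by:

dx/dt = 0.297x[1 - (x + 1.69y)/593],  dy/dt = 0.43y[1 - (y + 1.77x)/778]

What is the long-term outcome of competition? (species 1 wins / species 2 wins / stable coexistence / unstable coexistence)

unstable coexistence (outcome depends on initial conditions)

Compare the nullcline intercepts: K1/α12 = 593/1.69 = 351 < K2 = 778; K2/α21 = 778/1.77 = 440 < K1 = 593.
Since both are reversed, neither can invade when rare; the interior point is a saddle.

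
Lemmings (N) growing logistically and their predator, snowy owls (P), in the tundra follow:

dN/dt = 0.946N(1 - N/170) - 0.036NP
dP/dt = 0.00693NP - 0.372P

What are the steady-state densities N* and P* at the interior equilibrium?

From dP/dt = 0 with P > 0: 0.00693N* = 0.372, so N* = 53.7.
Substitute into dN/dt = 0: 0.946(1 - 53.7/170) = 0.036P*.
The bracket is 0.684, giving P* = 0.647/0.036 = 18.

N* ≈ 53.7, P* ≈ 18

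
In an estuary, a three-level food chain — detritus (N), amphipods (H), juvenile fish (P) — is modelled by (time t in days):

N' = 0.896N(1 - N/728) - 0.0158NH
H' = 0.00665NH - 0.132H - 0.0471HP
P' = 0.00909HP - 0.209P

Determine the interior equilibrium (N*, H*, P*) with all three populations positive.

From dP/dt = 0: 0.00909H* = 0.209, so H* = 23.
From dN/dt = 0: 0.896(1 - N*/728) = 0.0158·23, giving N* = 728·(1 - 0.405) = 433.
From dH/dt = 0: 0.00665·433 - 0.132 = 0.0471P*, so P* = 2.75/0.0471 = 58.3.

N* ≈ 433, H* ≈ 23, P* ≈ 58.3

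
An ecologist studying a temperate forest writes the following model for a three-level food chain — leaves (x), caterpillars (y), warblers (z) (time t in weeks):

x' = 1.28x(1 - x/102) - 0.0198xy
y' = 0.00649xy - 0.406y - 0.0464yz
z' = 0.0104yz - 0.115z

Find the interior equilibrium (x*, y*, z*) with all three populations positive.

From dz/dt = 0: 0.0104y* = 0.115, so y* = 11.1.
From dx/dt = 0: 1.28(1 - x*/102) = 0.0198·11.1, giving x* = 102·(1 - 0.171) = 84.6.
From dy/dt = 0: 0.00649·84.6 - 0.406 = 0.0464z*, so z* = 0.143/0.0464 = 3.08.

x* ≈ 84.6, y* ≈ 11.1, z* ≈ 3.08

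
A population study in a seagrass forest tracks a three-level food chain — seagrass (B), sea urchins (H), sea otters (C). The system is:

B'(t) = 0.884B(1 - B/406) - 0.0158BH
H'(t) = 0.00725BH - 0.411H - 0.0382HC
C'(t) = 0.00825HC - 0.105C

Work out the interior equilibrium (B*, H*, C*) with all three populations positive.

From dC/dt = 0: 0.00825H* = 0.105, so H* = 12.7.
From dB/dt = 0: 0.884(1 - B*/406) = 0.0158·12.7, giving B* = 406·(1 - 0.227) = 314.
From dH/dt = 0: 0.00725·314 - 0.411 = 0.0382C*, so C* = 1.86/0.0382 = 48.8.

B* ≈ 314, H* ≈ 12.7, C* ≈ 48.8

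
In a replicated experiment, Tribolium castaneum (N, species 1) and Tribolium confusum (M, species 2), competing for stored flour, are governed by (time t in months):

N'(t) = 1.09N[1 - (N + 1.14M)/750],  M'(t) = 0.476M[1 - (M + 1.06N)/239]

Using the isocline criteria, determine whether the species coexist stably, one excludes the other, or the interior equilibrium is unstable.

species 1 excludes species 2

Compare the nullcline intercepts: K1/α12 = 750/1.14 = 658 > K2 = 239; K2/α21 = 239/1.06 = 225 < K1 = 750.
Since the inequalities point opposite ways, species 1 can invade but species 2 cannot.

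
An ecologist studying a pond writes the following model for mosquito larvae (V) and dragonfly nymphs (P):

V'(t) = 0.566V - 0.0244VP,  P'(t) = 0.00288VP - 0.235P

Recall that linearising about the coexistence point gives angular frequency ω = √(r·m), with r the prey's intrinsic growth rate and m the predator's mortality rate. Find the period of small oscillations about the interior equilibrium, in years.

T ≈ 17.2 years

Here r = 0.566 and m = 0.235, so r·m = 0.133.
ω = √0.133 = 0.365 per year, hence T = 2π/ω ≈ 17.2 years.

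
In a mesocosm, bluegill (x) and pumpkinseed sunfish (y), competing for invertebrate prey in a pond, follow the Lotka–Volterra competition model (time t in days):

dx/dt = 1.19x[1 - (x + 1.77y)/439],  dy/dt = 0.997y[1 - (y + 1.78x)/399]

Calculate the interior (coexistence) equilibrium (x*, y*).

Setting both brackets to zero gives the nullclines x + 1.77y = 439 and 1.78x + y = 399.
Substituting y = 399 - 1.78x into the first: x(1 - 1.77·1.78) = 439 - 1.77·399.
So x* = -267/-2.15 = 124, and then y* = 399 - 1.78·124 = 178.

x* ≈ 124, y* ≈ 178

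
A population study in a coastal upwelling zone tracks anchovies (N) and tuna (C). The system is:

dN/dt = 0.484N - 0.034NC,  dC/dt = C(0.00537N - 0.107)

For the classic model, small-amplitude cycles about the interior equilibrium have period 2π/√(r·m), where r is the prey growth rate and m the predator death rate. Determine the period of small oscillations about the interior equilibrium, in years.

Here r = 0.484 and m = 0.107, so r·m = 0.0518.
ω = √0.0518 = 0.228 per year, hence T = 2π/ω ≈ 27.6 years.

T ≈ 27.6 years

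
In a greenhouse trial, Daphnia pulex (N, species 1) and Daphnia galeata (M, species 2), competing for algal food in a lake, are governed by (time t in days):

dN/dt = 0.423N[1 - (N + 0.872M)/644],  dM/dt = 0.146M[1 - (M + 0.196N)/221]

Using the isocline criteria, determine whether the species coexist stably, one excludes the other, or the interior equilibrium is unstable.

stable coexistence

Compare the nullcline intercepts: K1/α12 = 644/0.872 = 739 > K2 = 221; K2/α21 = 221/0.196 = 1130 > K1 = 644.
Since both inequalities hold, each species can invade when rare, so the interior equilibrium is stable.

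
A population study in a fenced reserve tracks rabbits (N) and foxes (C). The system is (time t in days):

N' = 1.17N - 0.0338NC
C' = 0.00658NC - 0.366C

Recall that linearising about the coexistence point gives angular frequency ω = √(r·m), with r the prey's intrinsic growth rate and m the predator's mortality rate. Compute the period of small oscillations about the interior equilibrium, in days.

T ≈ 9.6 days

Here r = 1.17 and m = 0.366, so r·m = 0.428.
ω = √0.428 = 0.654 per day, hence T = 2π/ω ≈ 9.6 days.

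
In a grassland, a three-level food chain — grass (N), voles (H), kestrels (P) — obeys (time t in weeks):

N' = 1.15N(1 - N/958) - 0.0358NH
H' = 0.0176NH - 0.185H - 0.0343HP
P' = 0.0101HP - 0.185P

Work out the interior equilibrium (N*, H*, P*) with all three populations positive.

N* ≈ 412, H* ≈ 18.3, P* ≈ 206

From dP/dt = 0: 0.0101H* = 0.185, so H* = 18.3.
From dN/dt = 0: 1.15(1 - N*/958) = 0.0358·18.3, giving N* = 958·(1 - 0.57) = 412.
From dH/dt = 0: 0.0176·412 - 0.185 = 0.0343P*, so P* = 7.06/0.0343 = 206.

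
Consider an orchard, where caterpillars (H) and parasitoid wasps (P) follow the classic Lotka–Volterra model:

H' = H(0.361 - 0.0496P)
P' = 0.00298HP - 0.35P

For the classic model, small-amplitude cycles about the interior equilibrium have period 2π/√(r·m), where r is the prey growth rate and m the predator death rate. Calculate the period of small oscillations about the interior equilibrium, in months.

Here r = 0.361 and m = 0.35, so r·m = 0.126.
ω = √0.126 = 0.355 per month, hence T = 2π/ω ≈ 17.7 months.

T ≈ 17.7 months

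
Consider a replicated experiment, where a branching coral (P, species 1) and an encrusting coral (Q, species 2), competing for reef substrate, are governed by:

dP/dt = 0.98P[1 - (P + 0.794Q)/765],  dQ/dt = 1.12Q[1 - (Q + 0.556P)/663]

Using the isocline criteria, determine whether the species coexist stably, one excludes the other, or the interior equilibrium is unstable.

stable coexistence

Compare the nullcline intercepts: K1/α12 = 765/0.794 = 963 > K2 = 663; K2/α21 = 663/0.556 = 1190 > K1 = 765.
Since both inequalities hold, each species can invade when rare, so the interior equilibrium is stable.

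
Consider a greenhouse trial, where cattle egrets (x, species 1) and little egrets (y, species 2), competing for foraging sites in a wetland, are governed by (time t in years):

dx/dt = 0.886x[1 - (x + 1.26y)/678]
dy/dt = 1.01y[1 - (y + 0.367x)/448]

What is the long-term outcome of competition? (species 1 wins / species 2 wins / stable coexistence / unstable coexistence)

stable coexistence

Compare the nullcline intercepts: K1/α12 = 678/1.26 = 538 > K2 = 448; K2/α21 = 448/0.367 = 1220 > K1 = 678.
Since both inequalities hold, each species can invade when rare, so the interior equilibrium is stable.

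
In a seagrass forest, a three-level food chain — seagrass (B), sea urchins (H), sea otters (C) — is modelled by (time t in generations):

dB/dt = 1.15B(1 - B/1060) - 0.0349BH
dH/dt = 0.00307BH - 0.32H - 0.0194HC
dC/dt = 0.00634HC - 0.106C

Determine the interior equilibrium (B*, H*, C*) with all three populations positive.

From dC/dt = 0: 0.00634H* = 0.106, so H* = 16.7.
From dB/dt = 0: 1.15(1 - B*/1060) = 0.0349·16.7, giving B* = 1060·(1 - 0.507) = 522.
From dH/dt = 0: 0.00307·522 - 0.32 = 0.0194C*, so C* = 1.28/0.0194 = 66.1.

B* ≈ 522, H* ≈ 16.7, C* ≈ 66.1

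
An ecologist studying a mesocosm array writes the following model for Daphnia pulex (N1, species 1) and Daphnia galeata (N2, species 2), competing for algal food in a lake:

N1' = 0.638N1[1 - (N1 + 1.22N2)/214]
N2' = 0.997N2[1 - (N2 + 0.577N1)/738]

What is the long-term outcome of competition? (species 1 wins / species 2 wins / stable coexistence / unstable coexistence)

Compare the nullcline intercepts: K1/α12 = 214/1.22 = 175 < K2 = 738; K2/α21 = 738/0.577 = 1280 > K1 = 214.
Since the inequalities point opposite ways, species 2 can invade but species 1 cannot.

species 2 excludes species 1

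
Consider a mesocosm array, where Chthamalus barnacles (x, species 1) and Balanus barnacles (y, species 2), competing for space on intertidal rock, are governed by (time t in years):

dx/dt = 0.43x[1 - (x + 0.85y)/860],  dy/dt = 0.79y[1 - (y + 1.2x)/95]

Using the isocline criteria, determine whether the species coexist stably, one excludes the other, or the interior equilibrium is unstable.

species 1 excludes species 2

Compare the nullcline intercepts: K1/α12 = 860/0.85 = 1010 > K2 = 95; K2/α21 = 95/1.2 = 79.2 < K1 = 860.
Since the inequalities point opposite ways, species 1 can invade but species 2 cannot.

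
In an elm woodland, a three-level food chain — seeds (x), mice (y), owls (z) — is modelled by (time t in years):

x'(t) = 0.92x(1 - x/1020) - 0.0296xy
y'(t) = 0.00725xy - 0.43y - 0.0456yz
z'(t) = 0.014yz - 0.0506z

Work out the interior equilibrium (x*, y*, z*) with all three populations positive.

x* ≈ 901, y* ≈ 3.61, z* ≈ 134

From dz/dt = 0: 0.014y* = 0.0506, so y* = 3.61.
From dx/dt = 0: 0.92(1 - x*/1020) = 0.0296·3.61, giving x* = 1020·(1 - 0.116) = 901.
From dy/dt = 0: 0.00725·901 - 0.43 = 0.0456z*, so z* = 6.11/0.0456 = 134.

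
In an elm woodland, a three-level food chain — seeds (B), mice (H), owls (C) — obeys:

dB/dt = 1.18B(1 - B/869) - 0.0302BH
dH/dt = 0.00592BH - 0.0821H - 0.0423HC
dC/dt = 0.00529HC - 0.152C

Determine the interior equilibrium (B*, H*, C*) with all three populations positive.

From dC/dt = 0: 0.00529H* = 0.152, so H* = 28.7.
From dB/dt = 0: 1.18(1 - B*/869) = 0.0302·28.7, giving B* = 869·(1 - 0.735) = 230.
From dH/dt = 0: 0.00592·230 - 0.0821 = 0.0423C*, so C* = 1.28/0.0423 = 30.2.

B* ≈ 230, H* ≈ 28.7, C* ≈ 30.2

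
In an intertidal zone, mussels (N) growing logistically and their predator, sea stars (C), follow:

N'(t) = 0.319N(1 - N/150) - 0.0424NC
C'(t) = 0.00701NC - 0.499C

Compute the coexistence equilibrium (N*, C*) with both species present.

N* ≈ 71.2, C* ≈ 3.95

From dC/dt = 0 with C > 0: 0.00701N* = 0.499, so N* = 71.2.
Substitute into dN/dt = 0: 0.319(1 - 71.2/150) = 0.0424C*.
The bracket is 0.525, giving C* = 0.168/0.0424 = 3.95.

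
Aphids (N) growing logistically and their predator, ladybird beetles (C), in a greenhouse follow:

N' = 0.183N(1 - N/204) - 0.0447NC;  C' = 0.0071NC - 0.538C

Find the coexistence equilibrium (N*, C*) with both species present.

From dC/dt = 0 with C > 0: 0.0071N* = 0.538, so N* = 75.8.
Substitute into dN/dt = 0: 0.183(1 - 75.8/204) = 0.0447C*.
The bracket is 0.629, giving C* = 0.115/0.0447 = 2.57.

N* ≈ 75.8, C* ≈ 2.57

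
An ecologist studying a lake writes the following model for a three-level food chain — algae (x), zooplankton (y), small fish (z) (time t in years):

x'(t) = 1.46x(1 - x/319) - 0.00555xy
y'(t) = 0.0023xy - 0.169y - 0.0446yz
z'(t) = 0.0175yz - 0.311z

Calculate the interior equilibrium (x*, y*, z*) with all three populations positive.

x* ≈ 297, y* ≈ 17.8, z* ≈ 11.6

From dz/dt = 0: 0.0175y* = 0.311, so y* = 17.8.
From dx/dt = 0: 1.46(1 - x*/319) = 0.00555·17.8, giving x* = 319·(1 - 0.0676) = 297.
From dy/dt = 0: 0.0023·297 - 0.169 = 0.0446z*, so z* = 0.515/0.0446 = 11.6.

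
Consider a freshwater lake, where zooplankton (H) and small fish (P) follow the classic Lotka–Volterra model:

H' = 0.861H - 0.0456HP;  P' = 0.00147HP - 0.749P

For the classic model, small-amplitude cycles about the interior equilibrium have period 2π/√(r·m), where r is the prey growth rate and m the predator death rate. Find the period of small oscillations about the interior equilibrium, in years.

T ≈ 7.82 years

Here r = 0.861 and m = 0.749, so r·m = 0.645.
ω = √0.645 = 0.803 per year, hence T = 2π/ω ≈ 7.82 years.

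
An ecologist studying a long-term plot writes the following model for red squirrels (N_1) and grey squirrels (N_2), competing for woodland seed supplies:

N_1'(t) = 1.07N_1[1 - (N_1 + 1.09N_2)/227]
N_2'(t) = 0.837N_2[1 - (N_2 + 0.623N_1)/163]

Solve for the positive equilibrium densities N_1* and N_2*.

Setting both brackets to zero gives the nullclines N_1 + 1.09N_2 = 227 and 0.623N_1 + N_2 = 163.
Substituting N_2 = 163 - 0.623N_1 into the first: N_1(1 - 1.09·0.623) = 227 - 1.09·163.
So N_1* = 49.3/0.321 = 154, and then N_2* = 163 - 0.623·154 = 67.2.

N_1* ≈ 154, N_2* ≈ 67.2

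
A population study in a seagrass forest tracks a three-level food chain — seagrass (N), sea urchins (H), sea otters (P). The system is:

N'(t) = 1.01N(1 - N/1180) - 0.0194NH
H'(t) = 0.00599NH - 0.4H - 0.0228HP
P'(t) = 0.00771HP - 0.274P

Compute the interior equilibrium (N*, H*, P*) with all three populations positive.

From dP/dt = 0: 0.00771H* = 0.274, so H* = 35.5.
From dN/dt = 0: 1.01(1 - N*/1180) = 0.0194·35.5, giving N* = 1180·(1 - 0.683) = 375.
From dH/dt = 0: 0.00599·375 - 0.4 = 0.0228P*, so P* = 1.84/0.0228 = 80.8.

N* ≈ 375, H* ≈ 35.5, P* ≈ 80.8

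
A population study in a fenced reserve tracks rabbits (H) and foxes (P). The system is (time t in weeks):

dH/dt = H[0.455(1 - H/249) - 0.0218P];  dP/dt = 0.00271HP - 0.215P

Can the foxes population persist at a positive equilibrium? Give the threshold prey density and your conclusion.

Threshold H = 79.3; K > 79.3, so yes, the predator persists.

The predator equation gives dP/dt > 0 only when H > 0.215/0.00271 = 79.3.
Without the predator, H → K = 249. Since 249 > 79.3, the predator can invade and persist.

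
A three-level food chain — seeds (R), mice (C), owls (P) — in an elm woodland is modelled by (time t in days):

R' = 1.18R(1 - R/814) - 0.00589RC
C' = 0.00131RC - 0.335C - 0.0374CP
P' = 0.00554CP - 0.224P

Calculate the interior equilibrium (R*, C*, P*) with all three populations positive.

From dP/dt = 0: 0.00554C* = 0.224, so C* = 40.4.
From dR/dt = 0: 1.18(1 - R*/814) = 0.00589·40.4, giving R* = 814·(1 - 0.202) = 650.
From dC/dt = 0: 0.00131·650 - 0.335 = 0.0374P*, so P* = 0.516/0.0374 = 13.8.

R* ≈ 650, C* ≈ 40.4, P* ≈ 13.8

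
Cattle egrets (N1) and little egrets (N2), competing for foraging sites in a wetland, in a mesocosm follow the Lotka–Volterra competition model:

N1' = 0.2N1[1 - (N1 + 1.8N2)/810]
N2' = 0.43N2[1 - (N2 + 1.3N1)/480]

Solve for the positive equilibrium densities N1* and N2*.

Setting both brackets to zero gives the nullclines N1 + 1.8N2 = 810 and 1.3N1 + N2 = 480.
Substituting N2 = 480 - 1.3N1 into the first: N1(1 - 1.8·1.3) = 810 - 1.8·480.
So N1* = -54/-1.34 = 40.3, and then N2* = 480 - 1.3·40.3 = 428.

N1* ≈ 40.3, N2* ≈ 428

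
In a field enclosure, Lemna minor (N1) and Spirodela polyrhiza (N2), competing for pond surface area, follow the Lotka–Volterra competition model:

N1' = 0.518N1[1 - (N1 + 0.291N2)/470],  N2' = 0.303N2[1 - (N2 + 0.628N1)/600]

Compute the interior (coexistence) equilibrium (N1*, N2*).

Setting both brackets to zero gives the nullclines N1 + 0.291N2 = 470 and 0.628N1 + N2 = 600.
Substituting N2 = 600 - 0.628N1 into the first: N1(1 - 0.291·0.628) = 470 - 0.291·600.
So N1* = 295/0.817 = 361, and then N2* = 600 - 0.628·361 = 373.

N1* ≈ 361, N2* ≈ 373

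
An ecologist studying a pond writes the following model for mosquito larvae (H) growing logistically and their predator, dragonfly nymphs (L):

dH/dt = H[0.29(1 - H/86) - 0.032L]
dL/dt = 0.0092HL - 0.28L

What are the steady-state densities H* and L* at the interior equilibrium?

From dL/dt = 0 with L > 0: 0.0092H* = 0.28, so H* = 30.4.
Substitute into dH/dt = 0: 0.29(1 - 30.4/86) = 0.032L*.
The bracket is 0.646, giving L* = 0.187/0.032 = 5.86.

H* ≈ 30.4, L* ≈ 5.86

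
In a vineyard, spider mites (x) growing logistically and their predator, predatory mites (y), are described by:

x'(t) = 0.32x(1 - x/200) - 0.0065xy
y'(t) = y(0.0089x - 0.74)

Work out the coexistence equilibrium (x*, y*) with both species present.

x* ≈ 83.1, y* ≈ 28.8

From dy/dt = 0 with y > 0: 0.0089x* = 0.74, so x* = 83.1.
Substitute into dx/dt = 0: 0.32(1 - 83.1/200) = 0.0065y*.
The bracket is 0.584, giving y* = 0.187/0.0065 = 28.8.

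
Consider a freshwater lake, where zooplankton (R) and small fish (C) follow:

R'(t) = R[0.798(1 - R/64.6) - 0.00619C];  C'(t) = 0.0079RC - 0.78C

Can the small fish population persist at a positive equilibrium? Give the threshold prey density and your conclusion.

The predator equation gives dC/dt > 0 only when R > 0.78/0.0079 = 98.7.
Without the predator, R → K = 64.6. Since 64.6 < 98.7, the predator cannot invade.

Threshold R = 98.7; K < 98.7, so no, the predator goes extinct.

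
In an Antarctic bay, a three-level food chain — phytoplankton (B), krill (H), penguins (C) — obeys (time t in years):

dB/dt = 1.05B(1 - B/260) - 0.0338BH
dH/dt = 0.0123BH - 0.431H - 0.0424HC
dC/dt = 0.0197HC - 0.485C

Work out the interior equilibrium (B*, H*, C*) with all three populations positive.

From dC/dt = 0: 0.0197H* = 0.485, so H* = 24.6.
From dB/dt = 0: 1.05(1 - B*/260) = 0.0338·24.6, giving B* = 260·(1 - 0.793) = 53.9.
From dH/dt = 0: 0.0123·53.9 - 0.431 = 0.0424C*, so C* = 0.233/0.0424 = 5.48.

B* ≈ 53.9, H* ≈ 24.6, C* ≈ 5.48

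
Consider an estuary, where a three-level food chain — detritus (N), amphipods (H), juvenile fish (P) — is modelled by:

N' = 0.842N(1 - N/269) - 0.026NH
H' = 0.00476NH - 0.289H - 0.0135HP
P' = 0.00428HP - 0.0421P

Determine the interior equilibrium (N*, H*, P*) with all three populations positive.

From dP/dt = 0: 0.00428H* = 0.0421, so H* = 9.84.
From dN/dt = 0: 0.842(1 - N*/269) = 0.026·9.84, giving N* = 269·(1 - 0.304) = 187.
From dH/dt = 0: 0.00476·187 - 0.289 = 0.0135P*, so P* = 0.603/0.0135 = 44.6.

N* ≈ 187, H* ≈ 9.84, P* ≈ 44.6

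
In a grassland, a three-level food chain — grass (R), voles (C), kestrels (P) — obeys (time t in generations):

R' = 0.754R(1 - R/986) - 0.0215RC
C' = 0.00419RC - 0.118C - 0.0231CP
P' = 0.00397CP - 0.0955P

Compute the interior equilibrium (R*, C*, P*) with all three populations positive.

From dP/dt = 0: 0.00397C* = 0.0955, so C* = 24.1.
From dR/dt = 0: 0.754(1 - R*/986) = 0.0215·24.1, giving R* = 986·(1 - 0.686) = 310.
From dC/dt = 0: 0.00419·310 - 0.118 = 0.0231P*, so P* = 1.18/0.0231 = 51.1.

R* ≈ 310, C* ≈ 24.1, P* ≈ 51.1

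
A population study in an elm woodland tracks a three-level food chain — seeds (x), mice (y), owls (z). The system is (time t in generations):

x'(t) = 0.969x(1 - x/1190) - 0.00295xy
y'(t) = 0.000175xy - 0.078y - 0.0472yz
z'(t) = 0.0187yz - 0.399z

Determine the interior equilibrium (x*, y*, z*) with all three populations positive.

x* ≈ 1110, y* ≈ 21.3, z* ≈ 2.47

From dz/dt = 0: 0.0187y* = 0.399, so y* = 21.3.
From dx/dt = 0: 0.969(1 - x*/1190) = 0.00295·21.3, giving x* = 1190·(1 - 0.065) = 1110.
From dy/dt = 0: 0.000175·1110 - 0.078 = 0.0472z*, so z* = 0.117/0.0472 = 2.47.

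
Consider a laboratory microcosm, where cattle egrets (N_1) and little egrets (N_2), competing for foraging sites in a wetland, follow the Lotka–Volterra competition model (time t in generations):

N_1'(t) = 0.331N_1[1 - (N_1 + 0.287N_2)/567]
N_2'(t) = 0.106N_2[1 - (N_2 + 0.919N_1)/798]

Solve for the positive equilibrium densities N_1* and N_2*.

Setting both brackets to zero gives the nullclines N_1 + 0.287N_2 = 567 and 0.919N_1 + N_2 = 798.
Substituting N_2 = 798 - 0.919N_1 into the first: N_1(1 - 0.287·0.919) = 567 - 0.287·798.
So N_1* = 338/0.736 = 459, and then N_2* = 798 - 0.919·459 = 376.

N_1* ≈ 459, N_2* ≈ 376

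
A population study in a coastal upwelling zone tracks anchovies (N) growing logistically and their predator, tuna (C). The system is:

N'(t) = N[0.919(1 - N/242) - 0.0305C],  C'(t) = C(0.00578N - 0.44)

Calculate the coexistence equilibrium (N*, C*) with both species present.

N* ≈ 76.1, C* ≈ 20.7

From dC/dt = 0 with C > 0: 0.00578N* = 0.44, so N* = 76.1.
Substitute into dN/dt = 0: 0.919(1 - 76.1/242) = 0.0305C*.
The bracket is 0.685, giving C* = 0.63/0.0305 = 20.7.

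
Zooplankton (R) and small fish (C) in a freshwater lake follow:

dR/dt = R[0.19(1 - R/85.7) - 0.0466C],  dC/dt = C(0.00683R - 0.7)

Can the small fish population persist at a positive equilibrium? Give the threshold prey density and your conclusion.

The predator equation gives dC/dt > 0 only when R > 0.7/0.00683 = 102.
Without the predator, R → K = 85.7. Since 85.7 < 102, the predator cannot invade.

Threshold R = 102; K < 102, so no, the predator goes extinct.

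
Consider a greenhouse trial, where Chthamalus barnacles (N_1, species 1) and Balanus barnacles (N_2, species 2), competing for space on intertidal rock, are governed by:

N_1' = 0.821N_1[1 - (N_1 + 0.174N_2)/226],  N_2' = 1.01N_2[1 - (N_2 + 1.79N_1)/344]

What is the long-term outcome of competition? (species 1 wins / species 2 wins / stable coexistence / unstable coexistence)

Compare the nullcline intercepts: K1/α12 = 226/0.174 = 1300 > K2 = 344; K2/α21 = 344/1.79 = 192 < K1 = 226.
Since the inequalities point opposite ways, species 1 can invade but species 2 cannot.

species 1 excludes species 2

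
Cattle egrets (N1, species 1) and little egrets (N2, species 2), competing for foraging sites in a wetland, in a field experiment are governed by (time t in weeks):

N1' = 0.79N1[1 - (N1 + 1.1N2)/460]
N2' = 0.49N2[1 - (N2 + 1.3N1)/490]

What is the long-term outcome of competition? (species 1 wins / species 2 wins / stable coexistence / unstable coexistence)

Compare the nullcline intercepts: K1/α12 = 460/1.1 = 418 < K2 = 490; K2/α21 = 490/1.3 = 377 < K1 = 460.
Since both are reversed, neither can invade when rare; the interior point is a saddle.

unstable coexistence (outcome depends on initial conditions)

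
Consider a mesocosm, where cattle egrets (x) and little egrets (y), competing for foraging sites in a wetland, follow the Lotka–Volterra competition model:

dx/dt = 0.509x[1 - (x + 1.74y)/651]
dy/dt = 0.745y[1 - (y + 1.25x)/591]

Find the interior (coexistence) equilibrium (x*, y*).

Setting both brackets to zero gives the nullclines x + 1.74y = 651 and 1.25x + y = 591.
Substituting y = 591 - 1.25x into the first: x(1 - 1.74·1.25) = 651 - 1.74·591.
So x* = -377/-1.17 = 321, and then y* = 591 - 1.25·321 = 190.

x* ≈ 321, y* ≈ 190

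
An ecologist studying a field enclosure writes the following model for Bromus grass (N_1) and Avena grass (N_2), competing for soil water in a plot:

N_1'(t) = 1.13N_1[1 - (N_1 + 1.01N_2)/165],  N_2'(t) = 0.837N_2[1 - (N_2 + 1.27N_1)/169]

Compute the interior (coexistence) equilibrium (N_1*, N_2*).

Setting both brackets to zero gives the nullclines N_1 + 1.01N_2 = 165 and 1.27N_1 + N_2 = 169.
Substituting N_2 = 169 - 1.27N_1 into the first: N_1(1 - 1.01·1.27) = 165 - 1.01·169.
So N_1* = -5.69/-0.283 = 20.1, and then N_2* = 169 - 1.27·20.1 = 143.

N_1* ≈ 20.1, N_2* ≈ 143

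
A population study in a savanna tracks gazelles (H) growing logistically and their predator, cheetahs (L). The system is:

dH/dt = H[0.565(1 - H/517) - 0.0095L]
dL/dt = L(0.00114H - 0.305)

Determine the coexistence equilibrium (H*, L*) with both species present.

H* ≈ 268, L* ≈ 28.7

From dL/dt = 0 with L > 0: 0.00114H* = 0.305, so H* = 268.
Substitute into dH/dt = 0: 0.565(1 - 268/517) = 0.0095L*.
The bracket is 0.483, giving L* = 0.273/0.0095 = 28.7.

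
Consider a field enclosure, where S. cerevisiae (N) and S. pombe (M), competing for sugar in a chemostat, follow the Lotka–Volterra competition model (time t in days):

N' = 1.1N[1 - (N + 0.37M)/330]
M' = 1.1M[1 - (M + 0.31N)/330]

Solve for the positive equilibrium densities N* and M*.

Setting both brackets to zero gives the nullclines N + 0.37M = 330 and 0.31N + M = 330.
Substituting M = 330 - 0.31N into the first: N(1 - 0.37·0.31) = 330 - 0.37·330.
So N* = 208/0.885 = 235, and then M* = 330 - 0.31·235 = 257.

N* ≈ 235, M* ≈ 257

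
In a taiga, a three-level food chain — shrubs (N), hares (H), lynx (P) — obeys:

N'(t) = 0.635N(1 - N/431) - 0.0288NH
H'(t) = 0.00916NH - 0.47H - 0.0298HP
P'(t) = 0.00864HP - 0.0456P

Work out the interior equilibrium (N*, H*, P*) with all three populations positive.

N* ≈ 328, H* ≈ 5.28, P* ≈ 85

From dP/dt = 0: 0.00864H* = 0.0456, so H* = 5.28.
From dN/dt = 0: 0.635(1 - N*/431) = 0.0288·5.28, giving N* = 431·(1 - 0.239) = 328.
From dH/dt = 0: 0.00916·328 - 0.47 = 0.0298P*, so P* = 2.53/0.0298 = 85.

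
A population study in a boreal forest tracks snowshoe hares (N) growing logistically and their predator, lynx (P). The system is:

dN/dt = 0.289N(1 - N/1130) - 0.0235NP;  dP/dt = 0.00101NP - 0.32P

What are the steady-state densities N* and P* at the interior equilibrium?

N* ≈ 317, P* ≈ 8.85

From dP/dt = 0 with P > 0: 0.00101N* = 0.32, so N* = 317.
Substitute into dN/dt = 0: 0.289(1 - 317/1130) = 0.0235P*.
The bracket is 0.72, giving P* = 0.208/0.0235 = 8.85.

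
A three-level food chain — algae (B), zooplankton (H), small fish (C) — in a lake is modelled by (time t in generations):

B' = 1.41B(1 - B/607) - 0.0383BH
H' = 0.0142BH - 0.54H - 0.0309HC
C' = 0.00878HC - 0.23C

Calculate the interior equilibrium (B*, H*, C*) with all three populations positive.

B* ≈ 175, H* ≈ 26.2, C* ≈ 63

From dC/dt = 0: 0.00878H* = 0.23, so H* = 26.2.
From dB/dt = 0: 1.41(1 - B*/607) = 0.0383·26.2, giving B* = 607·(1 - 0.712) = 175.
From dH/dt = 0: 0.0142·175 - 0.54 = 0.0309C*, so C* = 1.95/0.0309 = 63.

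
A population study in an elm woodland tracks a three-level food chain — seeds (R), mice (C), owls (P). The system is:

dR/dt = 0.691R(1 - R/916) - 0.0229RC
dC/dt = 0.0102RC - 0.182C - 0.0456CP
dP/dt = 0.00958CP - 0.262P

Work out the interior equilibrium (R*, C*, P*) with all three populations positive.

R* ≈ 85.8, C* ≈ 27.3, P* ≈ 15.2

From dP/dt = 0: 0.00958C* = 0.262, so C* = 27.3.
From dR/dt = 0: 0.691(1 - R*/916) = 0.0229·27.3, giving R* = 916·(1 - 0.906) = 85.8.
From dC/dt = 0: 0.0102·85.8 - 0.182 = 0.0456P*, so P* = 0.693/0.0456 = 15.2.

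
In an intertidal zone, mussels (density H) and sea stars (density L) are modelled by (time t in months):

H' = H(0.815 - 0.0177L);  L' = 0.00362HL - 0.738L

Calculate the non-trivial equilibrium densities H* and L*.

Set dL/dt = 0 with L > 0: 0.00362H - 0.738 = 0, so H* = 0.738/0.00362 = 204.
Set dH/dt = 0 with H > 0: 0.815 - 0.0177L = 0, so L* = 0.815/0.0177 = 46.

H* ≈ 204, L* ≈ 46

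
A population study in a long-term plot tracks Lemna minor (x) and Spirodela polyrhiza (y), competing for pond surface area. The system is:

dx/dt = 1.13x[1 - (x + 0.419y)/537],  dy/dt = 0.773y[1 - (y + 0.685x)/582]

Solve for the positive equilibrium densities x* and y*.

x* ≈ 411, y* ≈ 300

Setting both brackets to zero gives the nullclines x + 0.419y = 537 and 0.685x + y = 582.
Substituting y = 582 - 0.685x into the first: x(1 - 0.419·0.685) = 537 - 0.419·582.
So x* = 293/0.713 = 411, and then y* = 582 - 0.685·411 = 300.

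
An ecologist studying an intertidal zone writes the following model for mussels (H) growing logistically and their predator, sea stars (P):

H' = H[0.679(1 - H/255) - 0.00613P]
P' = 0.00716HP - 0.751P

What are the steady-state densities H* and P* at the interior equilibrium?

H* ≈ 105, P* ≈ 65.2

From dP/dt = 0 with P > 0: 0.00716H* = 0.751, so H* = 105.
Substitute into dH/dt = 0: 0.679(1 - 105/255) = 0.00613P*.
The bracket is 0.589, giving P* = 0.4/0.00613 = 65.2.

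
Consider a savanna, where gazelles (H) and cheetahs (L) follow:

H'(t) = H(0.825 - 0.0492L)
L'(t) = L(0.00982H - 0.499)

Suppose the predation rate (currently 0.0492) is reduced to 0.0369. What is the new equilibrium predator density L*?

L* ≈ 22.4

At the interior fixed point, setting dH/dt = 0 with H > 0 fixes L* = (prey growth rate)/(HL coefficient) — independent of the other coefficients.
With the change, L* = 0.825/0.0369 = 22.4; it rises from 16.8.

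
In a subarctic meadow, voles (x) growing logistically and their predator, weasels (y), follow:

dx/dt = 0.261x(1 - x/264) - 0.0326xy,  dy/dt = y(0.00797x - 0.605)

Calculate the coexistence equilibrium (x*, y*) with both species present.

x* ≈ 75.9, y* ≈ 5.7

From dy/dt = 0 with y > 0: 0.00797x* = 0.605, so x* = 75.9.
Substitute into dx/dt = 0: 0.261(1 - 75.9/264) = 0.0326y*.
The bracket is 0.712, giving y* = 0.186/0.0326 = 5.7.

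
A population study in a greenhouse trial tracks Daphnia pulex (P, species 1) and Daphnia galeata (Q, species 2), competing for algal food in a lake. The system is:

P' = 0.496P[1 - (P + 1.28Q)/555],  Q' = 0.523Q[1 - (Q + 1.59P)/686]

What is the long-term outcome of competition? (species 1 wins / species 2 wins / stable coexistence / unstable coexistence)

Compare the nullcline intercepts: K1/α12 = 555/1.28 = 434 < K2 = 686; K2/α21 = 686/1.59 = 431 < K1 = 555.
Since both are reversed, neither can invade when rare; the interior point is a saddle.

unstable coexistence (outcome depends on initial conditions)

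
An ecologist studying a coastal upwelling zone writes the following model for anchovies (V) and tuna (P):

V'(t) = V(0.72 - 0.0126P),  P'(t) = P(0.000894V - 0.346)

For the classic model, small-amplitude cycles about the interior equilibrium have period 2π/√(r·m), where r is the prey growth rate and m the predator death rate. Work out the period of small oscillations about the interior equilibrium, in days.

T ≈ 12.6 days

Here r = 0.72 and m = 0.346, so r·m = 0.249.
ω = √0.249 = 0.499 per day, hence T = 2π/ω ≈ 12.6 days.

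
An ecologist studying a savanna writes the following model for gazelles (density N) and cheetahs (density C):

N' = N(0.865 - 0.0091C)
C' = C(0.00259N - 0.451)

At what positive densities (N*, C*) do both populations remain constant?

N* ≈ 174, C* ≈ 95.1

Set dC/dt = 0 with C > 0: 0.00259N - 0.451 = 0, so N* = 0.451/0.00259 = 174.
Set dN/dt = 0 with N > 0: 0.865 - 0.0091C = 0, so C* = 0.865/0.0091 = 95.1.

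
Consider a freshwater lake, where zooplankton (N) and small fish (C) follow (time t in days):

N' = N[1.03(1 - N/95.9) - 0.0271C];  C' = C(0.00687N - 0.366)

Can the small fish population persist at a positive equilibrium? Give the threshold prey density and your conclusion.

Threshold N = 53.3; K > 53.3, so yes, the predator persists.

The predator equation gives dC/dt > 0 only when N > 0.366/0.00687 = 53.3.
Without the predator, N → K = 95.9. Since 95.9 > 53.3, the predator can invade and persist.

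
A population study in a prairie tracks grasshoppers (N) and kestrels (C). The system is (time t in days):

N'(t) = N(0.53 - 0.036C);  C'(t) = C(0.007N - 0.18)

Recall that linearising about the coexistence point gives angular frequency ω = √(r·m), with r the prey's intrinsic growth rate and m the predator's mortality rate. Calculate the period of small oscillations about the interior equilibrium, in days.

T ≈ 20.3 days

Here r = 0.53 and m = 0.18, so r·m = 0.0954.
ω = √0.0954 = 0.309 per day, hence T = 2π/ω ≈ 20.3 days.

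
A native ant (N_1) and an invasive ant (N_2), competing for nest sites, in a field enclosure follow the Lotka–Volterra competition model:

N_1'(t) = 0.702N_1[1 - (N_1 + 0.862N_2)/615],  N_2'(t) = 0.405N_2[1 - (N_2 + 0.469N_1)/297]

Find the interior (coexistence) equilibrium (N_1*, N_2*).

Setting both brackets to zero gives the nullclines N_1 + 0.862N_2 = 615 and 0.469N_1 + N_2 = 297.
Substituting N_2 = 297 - 0.469N_1 into the first: N_1(1 - 0.862·0.469) = 615 - 0.862·297.
So N_1* = 359/0.596 = 603, and then N_2* = 297 - 0.469·603 = 14.4.

N_1* ≈ 603, N_2* ≈ 14.4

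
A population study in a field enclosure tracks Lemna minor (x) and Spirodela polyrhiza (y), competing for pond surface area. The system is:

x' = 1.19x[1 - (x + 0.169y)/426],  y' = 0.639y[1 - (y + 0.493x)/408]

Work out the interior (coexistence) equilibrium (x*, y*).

Setting both brackets to zero gives the nullclines x + 0.169y = 426 and 0.493x + y = 408.
Substituting y = 408 - 0.493x into the first: x(1 - 0.169·0.493) = 426 - 0.169·408.
So x* = 357/0.917 = 389, and then y* = 408 - 0.493·389 = 216.

x* ≈ 389, y* ≈ 216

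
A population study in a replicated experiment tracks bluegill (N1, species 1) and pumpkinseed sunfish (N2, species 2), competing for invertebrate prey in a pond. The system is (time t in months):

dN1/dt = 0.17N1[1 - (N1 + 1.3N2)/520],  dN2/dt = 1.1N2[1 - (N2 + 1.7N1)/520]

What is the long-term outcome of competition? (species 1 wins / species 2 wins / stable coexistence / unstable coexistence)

unstable coexistence (outcome depends on initial conditions)

Compare the nullcline intercepts: K1/α12 = 520/1.3 = 400 < K2 = 520; K2/α21 = 520/1.7 = 306 < K1 = 520.
Since both are reversed, neither can invade when rare; the interior point is a saddle.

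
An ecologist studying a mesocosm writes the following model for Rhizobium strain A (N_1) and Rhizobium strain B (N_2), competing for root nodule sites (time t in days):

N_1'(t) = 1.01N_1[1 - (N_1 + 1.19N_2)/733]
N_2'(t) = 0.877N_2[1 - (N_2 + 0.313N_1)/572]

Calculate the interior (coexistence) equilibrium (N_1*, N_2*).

Setting both brackets to zero gives the nullclines N_1 + 1.19N_2 = 733 and 0.313N_1 + N_2 = 572.
Substituting N_2 = 572 - 0.313N_1 into the first: N_1(1 - 1.19·0.313) = 733 - 1.19·572.
So N_1* = 52.3/0.628 = 83.4, and then N_2* = 572 - 0.313·83.4 = 546.

N_1* ≈ 83.4, N_2* ≈ 546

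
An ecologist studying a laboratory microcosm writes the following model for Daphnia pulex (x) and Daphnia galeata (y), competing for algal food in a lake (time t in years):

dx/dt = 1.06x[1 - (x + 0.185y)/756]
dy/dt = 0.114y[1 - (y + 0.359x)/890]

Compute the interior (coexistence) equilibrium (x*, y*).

x* ≈ 633, y* ≈ 663

Setting both brackets to zero gives the nullclines x + 0.185y = 756 and 0.359x + y = 890.
Substituting y = 890 - 0.359x into the first: x(1 - 0.185·0.359) = 756 - 0.185·890.
So x* = 591/0.934 = 633, and then y* = 890 - 0.359·633 = 663.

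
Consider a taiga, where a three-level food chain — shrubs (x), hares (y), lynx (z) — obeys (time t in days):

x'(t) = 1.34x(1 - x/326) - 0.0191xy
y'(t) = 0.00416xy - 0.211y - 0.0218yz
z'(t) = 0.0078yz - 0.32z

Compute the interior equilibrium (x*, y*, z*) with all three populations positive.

From dz/dt = 0: 0.0078y* = 0.32, so y* = 41.
From dx/dt = 0: 1.34(1 - x*/326) = 0.0191·41, giving x* = 326·(1 - 0.585) = 135.
From dy/dt = 0: 0.00416·135 - 0.211 = 0.0218z*, so z* = 0.352/0.0218 = 16.2.

x* ≈ 135, y* ≈ 41, z* ≈ 16.2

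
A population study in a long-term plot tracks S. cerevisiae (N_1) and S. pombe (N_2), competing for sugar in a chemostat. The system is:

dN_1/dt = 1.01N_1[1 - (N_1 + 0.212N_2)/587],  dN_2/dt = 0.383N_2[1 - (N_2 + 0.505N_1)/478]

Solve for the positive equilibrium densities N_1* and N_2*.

N_1* ≈ 544, N_2* ≈ 203

Setting both brackets to zero gives the nullclines N_1 + 0.212N_2 = 587 and 0.505N_1 + N_2 = 478.
Substituting N_2 = 478 - 0.505N_1 into the first: N_1(1 - 0.212·0.505) = 587 - 0.212·478.
So N_1* = 486/0.893 = 544, and then N_2* = 478 - 0.505·544 = 203.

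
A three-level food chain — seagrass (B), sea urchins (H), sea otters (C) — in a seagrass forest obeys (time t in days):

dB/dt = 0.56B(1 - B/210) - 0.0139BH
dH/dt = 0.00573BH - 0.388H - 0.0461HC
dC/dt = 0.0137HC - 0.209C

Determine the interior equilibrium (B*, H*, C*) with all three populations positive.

From dC/dt = 0: 0.0137H* = 0.209, so H* = 15.3.
From dB/dt = 0: 0.56(1 - B*/210) = 0.0139·15.3, giving B* = 210·(1 - 0.379) = 130.
From dH/dt = 0: 0.00573·130 - 0.388 = 0.0461C*, so C* = 0.36/0.0461 = 7.8.

B* ≈ 130, H* ≈ 15.3, C* ≈ 7.8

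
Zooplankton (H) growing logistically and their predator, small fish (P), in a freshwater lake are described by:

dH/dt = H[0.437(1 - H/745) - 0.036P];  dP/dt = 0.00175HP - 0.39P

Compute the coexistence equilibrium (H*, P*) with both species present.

H* ≈ 223, P* ≈ 8.51

From dP/dt = 0 with P > 0: 0.00175H* = 0.39, so H* = 223.
Substitute into dH/dt = 0: 0.437(1 - 223/745) = 0.036P*.
The bracket is 0.701, giving P* = 0.306/0.036 = 8.51.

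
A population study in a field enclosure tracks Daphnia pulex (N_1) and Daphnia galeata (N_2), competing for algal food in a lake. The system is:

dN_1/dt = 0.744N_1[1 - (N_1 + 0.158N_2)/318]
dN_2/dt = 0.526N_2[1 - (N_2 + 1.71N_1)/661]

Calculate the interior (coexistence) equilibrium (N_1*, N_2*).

Setting both brackets to zero gives the nullclines N_1 + 0.158N_2 = 318 and 1.71N_1 + N_2 = 661.
Substituting N_2 = 661 - 1.71N_1 into the first: N_1(1 - 0.158·1.71) = 318 - 0.158·661.
So N_1* = 214/0.73 = 293, and then N_2* = 661 - 1.71·293 = 161.

N_1* ≈ 293, N_2* ≈ 161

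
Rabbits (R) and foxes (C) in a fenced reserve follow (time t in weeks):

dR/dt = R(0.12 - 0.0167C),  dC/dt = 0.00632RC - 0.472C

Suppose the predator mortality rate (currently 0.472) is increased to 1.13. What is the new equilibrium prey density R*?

R* ≈ 179

At the interior fixed point, setting dC/dt = 0 with C > 0 fixes R* = (predator death rate)/(RC coefficient) — independent of the other coefficients.
With the change, R* = 1.13/0.00632 = 179; it rises from 74.7.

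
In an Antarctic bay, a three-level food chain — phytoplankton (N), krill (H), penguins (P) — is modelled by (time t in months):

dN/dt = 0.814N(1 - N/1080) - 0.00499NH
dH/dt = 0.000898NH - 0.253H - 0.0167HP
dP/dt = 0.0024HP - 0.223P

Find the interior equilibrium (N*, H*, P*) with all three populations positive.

From dP/dt = 0: 0.0024H* = 0.223, so H* = 92.9.
From dN/dt = 0: 0.814(1 - N*/1080) = 0.00499·92.9, giving N* = 1080·(1 - 0.57) = 465.
From dH/dt = 0: 0.000898·465 - 0.253 = 0.0167P*, so P* = 0.164/0.0167 = 9.85.

N* ≈ 465, H* ≈ 92.9, P* ≈ 9.85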